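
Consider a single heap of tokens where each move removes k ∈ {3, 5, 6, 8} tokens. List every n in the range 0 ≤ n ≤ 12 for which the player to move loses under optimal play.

0, 1, 2, 11, 12

Compute g(0), g(1), … for moves {3, 5, 6, 8}:
k:     0  1  2  3  4  5  6  7  8  9 10 11 12
g(k):  0  0  0  1  1  1  2  2  2  3  3  0  0
The P-positions (g = 0) in 0..12 are 0, 1, 2, 11, 12.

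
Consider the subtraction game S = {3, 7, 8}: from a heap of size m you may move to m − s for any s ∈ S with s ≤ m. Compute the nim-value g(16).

Build the Grundy sequence with g(k) = mex{g(k−s) : s ∈ {3, 7, 8}, s ≤ k}:
k:     0  1  2  3  4  5  6  7  8  9 10 11 12 13 14 15 16
g(k):  0  0  0  1  1  1  0  2  2  1  3  0  0  2  1  1  0
So g(16) = 0.

0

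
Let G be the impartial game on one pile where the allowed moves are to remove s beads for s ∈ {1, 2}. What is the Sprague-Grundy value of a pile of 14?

2

Build the Grundy sequence with g(k) = mex{g(k−s) : s ∈ {1, 2}, s ≤ k}:
k:     0  1  2  3  4  5  6  7  8  9 10 11 12 13 14
g(k):  0  1  2  0  1  2  0  1  2  0  1  2  0  1  2
So g(14) = 2.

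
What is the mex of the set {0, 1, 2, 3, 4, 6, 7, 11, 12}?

5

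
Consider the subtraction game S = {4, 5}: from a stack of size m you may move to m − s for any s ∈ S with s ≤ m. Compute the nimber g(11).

Build the Grundy sequence with g(k) = mex{g(k−s) : s ∈ {4, 5}, s ≤ k}:
k:     0  1  2  3  4  5  6  7  8  9 10 11
g(k):  0  0  0  0  1  1  1  1  2  0  0  0
So g(11) = 0.

0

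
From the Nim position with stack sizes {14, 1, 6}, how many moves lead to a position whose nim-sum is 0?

1

Compute the nim-sum pairwise:
14 ⊕ 1 = 15
15 ⊕ 6 = 9
The overall nim-sum is X = 9. A stack of size p has a winning move iff p XOR X < p (reduce it to p XOR X).
  14: 14 XOR 9 = 7 < 14 — winning move (to 7).
  1: 1 XOR 9 = 8 ≥ 1 — no move.
  6: 6 XOR 9 = 15 ≥ 6 — no move.
That gives 1 winning move.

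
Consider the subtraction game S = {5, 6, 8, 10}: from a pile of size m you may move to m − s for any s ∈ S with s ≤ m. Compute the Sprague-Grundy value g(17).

Grundy values for subtraction set {5, 6, 8, 10}:
k:     0  1  2  3  4  5  6  7  8  9 10 11 12 13 14 15 16 17
g(k):  0  0  0  0  0  1  1  1  1  1  2  2  2  2  2  0  0  0
So g(17) = 0.

0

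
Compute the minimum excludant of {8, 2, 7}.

0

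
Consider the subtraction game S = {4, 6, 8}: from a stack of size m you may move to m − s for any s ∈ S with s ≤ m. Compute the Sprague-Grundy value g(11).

2

Grundy values for subtraction set {4, 6, 8}:
k:     0  1  2  3  4  5  6  7  8  9 10 11
g(k):  0  0  0  0  1  1  1  1  2  2  2  2
So g(11) = 2.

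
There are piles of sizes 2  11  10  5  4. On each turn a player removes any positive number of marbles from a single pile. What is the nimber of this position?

2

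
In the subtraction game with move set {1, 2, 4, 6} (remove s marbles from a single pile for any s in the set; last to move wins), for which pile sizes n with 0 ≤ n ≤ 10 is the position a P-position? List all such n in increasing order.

Compute g(0), g(1), … for moves {1, 2, 4, 6}:
k:     0  1  2  3  4  5  6  7  8  9 10
g(k):  0  1  2  0  1  2  3  4  0  1  2
The P-positions (g = 0) in 0..10 are 0, 3, 8.

0, 3, 8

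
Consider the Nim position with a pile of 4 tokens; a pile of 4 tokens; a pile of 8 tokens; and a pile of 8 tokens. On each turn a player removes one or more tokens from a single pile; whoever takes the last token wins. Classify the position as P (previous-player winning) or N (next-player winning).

P-position

Nim-sum: 4 XOR 4 XOR 8 XOR 8 = 0.
The nim-sum is 0, so this is a P-position: the player to move is in a losing position under optimal play.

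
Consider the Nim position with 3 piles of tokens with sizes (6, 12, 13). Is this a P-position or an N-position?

Write each in binary and XOR column by column:
  0110  (6)
  1100  (12)
  1101  (13)
  ----
  0111  (7)
The nim-sum is 7 ≠ 0, so this is an N-position: the player to move can win.

N-position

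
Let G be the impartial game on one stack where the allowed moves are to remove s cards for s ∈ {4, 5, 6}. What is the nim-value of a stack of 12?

0

Build the Grundy sequence with g(k) = mex{g(k−s) : s ∈ {4, 5, 6}, s ≤ k}:
k:     0  1  2  3  4  5  6  7  8  9 10 11 12
g(k):  0  0  0  0  1  1  1  1  2  2  0  0  0
So g(12) = 0.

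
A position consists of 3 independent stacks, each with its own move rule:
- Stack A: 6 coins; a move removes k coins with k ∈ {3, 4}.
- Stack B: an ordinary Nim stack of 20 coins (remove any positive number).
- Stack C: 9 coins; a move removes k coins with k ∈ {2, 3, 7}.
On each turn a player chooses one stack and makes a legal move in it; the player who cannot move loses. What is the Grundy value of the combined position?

For stack A, compute g(0), g(1), … with moves {3, 4}:
g(0) = mex{} = 0
g(1) = mex{} = 0
g(2) = mex{} = 0
g(3) = mex{0} = 1
g(4) = mex{0} = 1
g(5) = mex{0} = 1
g(6) = mex{0,1} = 2
So g(6) = 2.
Stack B is a plain Nim stack of size 20, so its Grundy value is 20.
Grundy values for stack C (subtraction set {2, 3, 7}):
g(0) = mex{} = 0
g(1) = mex{} = 0
g(2) = mex{0} = 1
g(3) = mex{0} = 1
g(4) = mex{0,1} = 2
g(5) = mex{1} = 0
g(6) = mex{1,2} = 0
g(7) = mex{0,2} = 1
g(8) = mex{0} = 1
g(9) = mex{0,1} = 2
So g(9) = 2.
The value of a disjunctive sum is the nim-sum of the parts.
Combined value = 2 ⊕ 20 ⊕ 2 = 20.

20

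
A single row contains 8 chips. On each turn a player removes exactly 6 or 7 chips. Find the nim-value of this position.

1

Grundy values for subtraction set {6, 7}:
g(0) = mex{} = 0
g(1) = mex{} = 0
g(2) = mex{} = 0
g(3) = mex{} = 0
g(4) = mex{} = 0
g(5) = mex{} = 0
g(6) = mex{0} = 1
g(7) = mex{0} = 1
g(8) = mex{0} = 1
So g(8) = 1.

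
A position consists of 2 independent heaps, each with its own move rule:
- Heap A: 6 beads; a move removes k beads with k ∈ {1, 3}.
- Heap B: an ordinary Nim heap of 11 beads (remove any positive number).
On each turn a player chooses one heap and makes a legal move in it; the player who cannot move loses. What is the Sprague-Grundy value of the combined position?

11

Build the Grundy sequence for heap A with g(k) = mex{g(k−s) : s ∈ {1, 3}, s ≤ k}:
k:     0  1  2  3  4  5  6
g(k):  0  1  0  1  0  1  0
So g(6) = 0.
Heap B is a plain Nim heap of size 11, so its Grundy value is 11.
The value of a disjunctive sum is the nim-sum of the parts.
Combined value = 0 XOR 11 = 11.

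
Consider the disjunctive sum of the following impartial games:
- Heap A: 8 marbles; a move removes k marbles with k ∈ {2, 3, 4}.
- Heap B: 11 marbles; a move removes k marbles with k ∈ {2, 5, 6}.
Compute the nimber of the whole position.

Grundy values for heap A (subtraction set {2, 3, 4}):
k:     0  1  2  3  4  5  6  7  8
g(k):  0  0  1  1  2  2  0  0  1
So g(8) = 1.
For heap B, compute g(0), g(1), … with moves {2, 5, 6}:
g(0) = mex{} = 0
g(1) = mex{} = 0
g(2) = mex{0} = 1
g(3) = mex{0} = 1
g(4) = mex{1} = 0
g(5) = mex{0,1} = 2
g(6) = mex{0} = 1
g(7) = mex{0,1,2} = 3
g(8) = mex{1} = 0
g(9) = mex{0,1,3} = 2
g(10) = mex{0,2} = 1
g(11) = mex{1,2} = 0
So g(11) = 0.
The value of a disjunctive sum is the nim-sum of the parts.
Combined value = 1 ⊕ 0 = 1.

1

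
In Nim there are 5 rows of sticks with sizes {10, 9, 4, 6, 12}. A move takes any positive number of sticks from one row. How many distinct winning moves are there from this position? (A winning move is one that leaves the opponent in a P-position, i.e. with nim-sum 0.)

3

Nim-sum: 10 ⊕ 9 ⊕ 4 ⊕ 6 ⊕ 12 = 13.
The overall nim-sum is X = 13. A row of size p has a winning move iff p XOR X < p (reduce it to p XOR X).
  10: 10 XOR 13 = 7 < 10 — winning move (to 7).
  9: 9 XOR 13 = 4 < 9 — winning move (to 4).
  4: 4 XOR 13 = 9 ≥ 4 — no move.
  6: 6 XOR 13 = 11 ≥ 6 — no move.
  12: 12 XOR 13 = 1 < 12 — winning move (to 1).
That gives 3 winning moves.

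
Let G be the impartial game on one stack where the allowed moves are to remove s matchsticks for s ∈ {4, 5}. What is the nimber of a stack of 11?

0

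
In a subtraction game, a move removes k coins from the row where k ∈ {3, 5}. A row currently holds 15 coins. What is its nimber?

Compute g(0), g(1), … for moves {3, 5}:
k:     0  1  2  3  4  5  6  7  8  9 10 11 12 13 14 15
g(k):  0  0  0  1  1  1  2  2  0  0  0  1  1  1  2  2
So g(15) = 2.

2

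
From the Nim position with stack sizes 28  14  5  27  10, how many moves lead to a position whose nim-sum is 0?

Compute the nim-sum pairwise:
28 ⊕ 14 = 18
18 ⊕ 5 = 23
23 ⊕ 27 = 12
12 ⊕ 10 = 6
The overall nim-sum is X = 6. A stack of size p has a winning move iff p XOR X < p (reduce it to p XOR X).
  28: 28 XOR 6 = 26 < 28 — winning move (to 26).
  14: 14 XOR 6 = 8 < 14 — winning move (to 8).
  5: 5 XOR 6 = 3 < 5 — winning move (to 3).
  27: 27 XOR 6 = 29 ≥ 27 — no move.
  10: 10 XOR 6 = 12 ≥ 10 — no move.
That gives 3 winning moves.

3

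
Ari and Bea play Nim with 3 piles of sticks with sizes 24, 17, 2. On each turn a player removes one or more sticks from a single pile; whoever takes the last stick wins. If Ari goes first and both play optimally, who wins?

Ari wins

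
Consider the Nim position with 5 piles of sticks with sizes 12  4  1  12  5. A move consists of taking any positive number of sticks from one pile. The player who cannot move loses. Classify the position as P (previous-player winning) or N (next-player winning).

Nim-sum: 12 XOR 4 XOR 1 XOR 12 XOR 5 = 0.
The nim-sum is 0, so this is a P-position: the player to move is in a losing position under optimal play.

P-position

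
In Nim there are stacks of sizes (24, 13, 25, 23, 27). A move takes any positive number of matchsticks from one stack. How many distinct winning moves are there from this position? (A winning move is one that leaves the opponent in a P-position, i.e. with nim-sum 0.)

0

Compute the nim-sum pairwise:
24 ⊕ 13 = 21
21 ⊕ 25 = 12
12 ⊕ 23 = 27
27 ⊕ 27 = 0
The nim-sum is already 0, so every move leaves a nonzero nim-sum — there are no winning moves.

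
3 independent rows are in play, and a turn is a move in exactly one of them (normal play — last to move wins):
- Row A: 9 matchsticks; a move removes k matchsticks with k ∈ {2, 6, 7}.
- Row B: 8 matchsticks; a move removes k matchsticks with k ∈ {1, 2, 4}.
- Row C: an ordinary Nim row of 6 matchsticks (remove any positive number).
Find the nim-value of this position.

4

Grundy values for row A (subtraction set {2, 6, 7}):
g(0) = mex{} = 0
g(1) = mex{} = 0
g(2) = mex{0} = 1
g(3) = mex{0} = 1
g(4) = mex{1} = 0
g(5) = mex{1} = 0
g(6) = mex{0} = 1
g(7) = mex{0} = 1
g(8) = mex{0,1} = 2
g(9) = mex{1} = 0
So g(9) = 0.
Grundy values for row B (subtraction set {1, 2, 4}):
k:     0  1  2  3  4  5  6  7  8
g(k):  0  1  2  0  1  2  0  1  2
So g(8) = 2.
Row C is a plain Nim row of size 6, so its Grundy value is 6.
The value of a disjunctive sum is the nim-sum of the parts.
Combined value = 0 ⊕ 2 ⊕ 6 = 4.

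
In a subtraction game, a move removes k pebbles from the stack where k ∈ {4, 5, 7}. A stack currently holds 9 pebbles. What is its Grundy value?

2

Compute g(0), g(1), … for moves {4, 5, 7}:
k:     0  1  2  3  4  5  6  7  8  9
g(k):  0  0  0  0  1  1  1  1  2  2
So g(9) = 2.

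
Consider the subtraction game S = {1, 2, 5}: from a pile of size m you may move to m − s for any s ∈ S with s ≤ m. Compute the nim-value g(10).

1

Compute g(0), g(1), … for moves {1, 2, 5}:
k:     0  1  2  3  4  5  6  7  8  9 10
g(k):  0  1  2  0  1  2  0  1  2  0  1
So g(10) = 1.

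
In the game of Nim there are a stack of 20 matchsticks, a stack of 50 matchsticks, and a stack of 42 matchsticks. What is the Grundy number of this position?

12

Compute the nim-sum pairwise:
20 ⊕ 50 = 38
38 ⊕ 42 = 12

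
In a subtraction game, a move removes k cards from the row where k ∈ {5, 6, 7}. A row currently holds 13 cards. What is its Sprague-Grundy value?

Grundy values for subtraction set {5, 6, 7}:
g(0) = mex{} = 0
g(1) = mex{} = 0
g(2) = mex{} = 0
g(3) = mex{} = 0
g(4) = mex{} = 0
g(5) = mex{0} = 1
g(6) = mex{0} = 1
g(7) = mex{0} = 1
g(8) = mex{0} = 1
g(9) = mex{0} = 1
g(10) = mex{0,1} = 2
g(11) = mex{0,1} = 2
g(12) = mex{1} = 0
g(13) = mex{1} = 0
So g(13) = 0.

0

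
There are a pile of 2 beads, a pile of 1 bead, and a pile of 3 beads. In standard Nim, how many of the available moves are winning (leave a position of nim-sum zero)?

Nim-sum: 2 ^ 1 ^ 3 = 0.
The nim-sum is already 0, so every move leaves a nonzero nim-sum — there are no winning moves.

0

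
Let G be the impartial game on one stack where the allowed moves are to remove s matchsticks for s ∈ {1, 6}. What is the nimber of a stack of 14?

0

Build the Grundy sequence with g(k) = mex{g(k−s) : s ∈ {1, 6}, s ≤ k}:
k:     0  1  2  3  4  5  6  7  8  9 10 11 12 13 14
g(k):  0  1  0  1  0  1  2  0  1  0  1  0  1  2  0
So g(14) = 0.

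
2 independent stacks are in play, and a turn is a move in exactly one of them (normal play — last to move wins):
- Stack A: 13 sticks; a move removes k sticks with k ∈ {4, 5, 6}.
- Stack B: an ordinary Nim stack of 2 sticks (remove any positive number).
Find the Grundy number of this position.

2

Grundy values for stack A (subtraction set {4, 5, 6}):
k:     0  1  2  3  4  5  6  7  8  9 10 11 12 13
g(k):  0  0  0  0  1  1  1  1  2  2  0  0  0  0
So g(13) = 0.
Stack B is a plain Nim stack of size 2, so its Grundy value is 2.
By the Sprague-Grundy theorem, the Grundy value of a sum of independent games is the XOR of the component values.
Combined value = 0 XOR 2 = 2.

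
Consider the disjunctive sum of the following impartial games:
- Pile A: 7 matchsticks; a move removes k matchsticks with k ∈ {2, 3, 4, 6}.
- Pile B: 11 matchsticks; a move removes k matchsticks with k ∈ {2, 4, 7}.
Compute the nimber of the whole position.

2

Grundy values for pile A (subtraction set {2, 3, 4, 6}):
g(0) = mex{} = 0
g(1) = mex{} = 0
g(2) = mex{0} = 1
g(3) = mex{0} = 1
g(4) = mex{0,1} = 2
g(5) = mex{0,1} = 2
g(6) = mex{0,1,2} = 3
g(7) = mex{0,1,2} = 3
So g(7) = 3.
Grundy values for pile B (subtraction set {2, 4, 7}):
k:     0  1  2  3  4  5  6  7  8  9 10 11
g(k):  0  0  1  1  2  2  0  3  1  0  2  1
So g(11) = 1.
The value of a disjunctive sum is the nim-sum of the parts.
Combined value = 3 XOR 1 = 2.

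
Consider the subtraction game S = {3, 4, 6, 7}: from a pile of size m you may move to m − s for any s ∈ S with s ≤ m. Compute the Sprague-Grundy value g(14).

1

Compute g(0), g(1), … for moves {3, 4, 6, 7}:
g(0) = mex{} = 0
g(1) = mex{} = 0
g(2) = mex{} = 0
g(3) = mex{0} = 1
g(4) = mex{0} = 1
g(5) = mex{0} = 1
g(6) = mex{0,1} = 2
g(7) = mex{0,1} = 2
g(8) = mex{0,1} = 2
g(9) = mex{0,1,2} = 3
g(10) = mex{1,2} = 0
g(11) = mex{1,2} = 0
g(12) = mex{1,2,3} = 0
g(13) = mex{0,2,3} = 1
g(14) = mex{0,2} = 1
So g(14) = 1.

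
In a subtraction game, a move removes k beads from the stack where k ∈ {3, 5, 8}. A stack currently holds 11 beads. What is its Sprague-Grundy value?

Compute g(0), g(1), … for moves {3, 5, 8}:
k:     0  1  2  3  4  5  6  7  8  9 10 11
g(k):  0  0  0  1  1  1  2  2  2  3  3  0
So g(11) = 0.

0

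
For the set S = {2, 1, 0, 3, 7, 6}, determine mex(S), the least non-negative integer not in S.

The values 0, 1, 2, 3 are all present; 4 is the first non-negative integer missing from the set.

4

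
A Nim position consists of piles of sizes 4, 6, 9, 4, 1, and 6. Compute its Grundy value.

8

Nim-sum: 4 XOR 6 XOR 9 XOR 4 XOR 1 XOR 6 = 8.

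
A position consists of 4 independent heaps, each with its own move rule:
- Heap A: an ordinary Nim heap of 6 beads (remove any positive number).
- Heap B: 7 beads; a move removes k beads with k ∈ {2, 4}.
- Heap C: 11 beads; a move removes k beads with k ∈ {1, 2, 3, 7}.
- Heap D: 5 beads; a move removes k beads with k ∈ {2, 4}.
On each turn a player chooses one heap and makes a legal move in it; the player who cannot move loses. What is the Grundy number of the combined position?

Heap A is a plain Nim heap of size 6, so its Grundy value is 6.
Build the Grundy sequence for heap B with g(k) = mex{g(k−s) : s ∈ {2, 4}, s ≤ k}:
k:     0  1  2  3  4  5  6  7
g(k):  0  0  1  1  2  2  0  0
So g(7) = 0.
Build the Grundy sequence for heap C with g(k) = mex{g(k−s) : s ∈ {1, 2, 3, 7}, s ≤ k}:
k:     0  1  2  3  4  5  6  7  8  9 10 11
g(k):  0  1  2  3  0  1  2  3  0  1  2  3
So g(11) = 3.
For heap D, compute g(0), g(1), … with moves {2, 4}:
k:     0  1  2  3  4  5
g(k):  0  0  1  1  2  2
So g(5) = 2.
The value of a disjunctive sum is the nim-sum of the parts.
Combined value = 6 XOR 0 XOR 3 XOR 2 = 7.

7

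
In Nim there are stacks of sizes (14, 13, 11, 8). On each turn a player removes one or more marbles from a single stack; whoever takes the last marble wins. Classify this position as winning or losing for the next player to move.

Losing position

Write each in binary and XOR column by column:
  1110  (14)
  1101  (13)
  1011  (11)
  1000  (8)
  ----
  0000  (0)
The nim-sum is 0, so this is a P-position: the player to move is in a losing position under optimal play.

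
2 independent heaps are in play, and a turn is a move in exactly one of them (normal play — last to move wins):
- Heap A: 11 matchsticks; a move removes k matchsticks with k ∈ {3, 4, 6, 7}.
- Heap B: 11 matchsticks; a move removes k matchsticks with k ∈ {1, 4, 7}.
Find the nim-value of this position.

1

For heap A, compute g(0), g(1), … with moves {3, 4, 6, 7}:
g(0) = mex{} = 0
g(1) = mex{} = 0
g(2) = mex{} = 0
g(3) = mex{0} = 1
g(4) = mex{0} = 1
g(5) = mex{0} = 1
g(6) = mex{0,1} = 2
g(7) = mex{0,1} = 2
g(8) = mex{0,1} = 2
g(9) = mex{0,1,2} = 3
g(10) = mex{1,2} = 0
g(11) = mex{1,2} = 0
So g(11) = 0.
For heap B, compute g(0), g(1), … with moves {1, 4, 7}:
g(0) = mex{} = 0
g(1) = mex{0} = 1
g(2) = mex{1} = 0
g(3) = mex{0} = 1
g(4) = mex{0,1} = 2
g(5) = mex{1,2} = 0
g(6) = mex{0} = 1
g(7) = mex{0,1} = 2
g(8) = mex{1,2} = 0
g(9) = mex{0} = 1
g(10) = mex{1} = 0
g(11) = mex{0,2} = 1
So g(11) = 1.
By the Sprague-Grundy theorem, the Grundy value of a sum of independent games is the XOR of the component values.
Combined value = 0 ⊕ 1 = 1.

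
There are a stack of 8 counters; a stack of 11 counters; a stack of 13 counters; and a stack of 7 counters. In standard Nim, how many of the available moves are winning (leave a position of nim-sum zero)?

3

Bitwise XOR of the heap sizes:
  1000  (8)
  1011  (11)
  1101  (13)
  0111  (7)
  ----
  1001  (9)
The overall nim-sum is X = 9. A stack of size p has a winning move iff p XOR X < p (reduce it to p XOR X).
  8: 8 XOR 9 = 1 < 8 — winning move (to 1).
  11: 11 XOR 9 = 2 < 11 — winning move (to 2).
  13: 13 XOR 9 = 4 < 13 — winning move (to 4).
  7: 7 XOR 9 = 14 ≥ 7 — no move.
That gives 3 winning moves.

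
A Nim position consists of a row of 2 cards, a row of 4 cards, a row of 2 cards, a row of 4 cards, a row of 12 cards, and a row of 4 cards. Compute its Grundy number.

Nim-sum: 2 XOR 4 XOR 2 XOR 4 XOR 12 XOR 4 = 8.

8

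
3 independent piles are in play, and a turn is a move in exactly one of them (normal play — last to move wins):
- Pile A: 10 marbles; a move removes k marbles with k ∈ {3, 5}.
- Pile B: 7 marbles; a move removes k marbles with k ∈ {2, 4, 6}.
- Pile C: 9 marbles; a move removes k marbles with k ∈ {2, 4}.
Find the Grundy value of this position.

2

For pile A, compute g(0), g(1), … with moves {3, 5}:
k:     0  1  2  3  4  5  6  7  8  9 10
g(k):  0  0  0  1  1  1  2  2  0  0  0
So g(10) = 0.
Grundy values for pile B (subtraction set {2, 4, 6}):
g(0) = mex{} = 0
g(1) = mex{} = 0
g(2) = mex{0} = 1
g(3) = mex{0} = 1
g(4) = mex{0,1} = 2
g(5) = mex{0,1} = 2
g(6) = mex{0,1,2} = 3
g(7) = mex{0,1,2} = 3
So g(7) = 3.
For pile C, compute g(0), g(1), … with moves {2, 4}:
k:     0  1  2  3  4  5  6  7  8  9
g(k):  0  0  1  1  2  2  0  0  1  1
So g(9) = 1.
The value of a disjunctive sum is the nim-sum of the parts.
Combined value = 0 ⊕ 3 ⊕ 1 = 2.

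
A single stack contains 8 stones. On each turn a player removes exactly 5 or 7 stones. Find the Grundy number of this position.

1

Build the Grundy sequence with g(k) = mex{g(k−s) : s ∈ {5, 7}, s ≤ k}:
k:     0  1  2  3  4  5  6  7  8
g(k):  0  0  0  0  0  1  1  1  1
So g(8) = 1.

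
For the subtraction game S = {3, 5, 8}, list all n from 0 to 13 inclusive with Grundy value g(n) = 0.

0, 1, 2, 11, 12, 13

Build the Grundy sequence with g(k) = mex{g(k−s) : s ∈ {3, 5, 8}, s ≤ k}:
k:     0  1  2  3  4  5  6  7  8  9 10 11 12 13
g(k):  0  0  0  1  1  1  2  2  2  3  3  0  0  0
The P-positions (g = 0) in 0..13 are 0, 1, 2, 11, 12, 13.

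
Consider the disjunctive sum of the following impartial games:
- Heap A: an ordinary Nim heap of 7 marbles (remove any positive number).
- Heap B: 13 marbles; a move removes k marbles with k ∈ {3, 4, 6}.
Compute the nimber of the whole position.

6

Heap A is a plain Nim heap of size 7, so its Grundy value is 7.
For heap B, compute g(0), g(1), … with moves {3, 4, 6}:
g(0) = mex{} = 0
g(1) = mex{} = 0
g(2) = mex{} = 0
g(3) = mex{0} = 1
g(4) = mex{0} = 1
g(5) = mex{0} = 1
g(6) = mex{0,1} = 2
g(7) = mex{0,1} = 2
g(8) = mex{0,1} = 2
g(9) = mex{1,2} = 0
g(10) = mex{1,2} = 0
g(11) = mex{1,2} = 0
g(12) = mex{0,2} = 1
g(13) = mex{0,2} = 1
So g(13) = 1.
By the Sprague-Grundy theorem, the Grundy value of a sum of independent games is the XOR of the component values.
Combined value = 7 XOR 1 = 6.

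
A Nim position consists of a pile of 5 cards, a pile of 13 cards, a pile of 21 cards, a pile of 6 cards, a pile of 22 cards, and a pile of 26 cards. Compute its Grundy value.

23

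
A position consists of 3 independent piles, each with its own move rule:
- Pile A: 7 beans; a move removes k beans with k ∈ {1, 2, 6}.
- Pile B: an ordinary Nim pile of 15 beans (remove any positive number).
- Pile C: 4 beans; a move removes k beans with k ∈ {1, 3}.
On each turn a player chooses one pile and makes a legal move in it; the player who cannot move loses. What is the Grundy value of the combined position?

15

Build the Grundy sequence for pile A with g(k) = mex{g(k−s) : s ∈ {1, 2, 6}, s ≤ k}:
g(0) = mex{} = 0
g(1) = mex{0} = 1
g(2) = mex{0,1} = 2
g(3) = mex{1,2} = 0
g(4) = mex{0,2} = 1
g(5) = mex{0,1} = 2
g(6) = mex{0,1,2} = 3
g(7) = mex{1,2,3} = 0
So g(7) = 0.
Pile B is a plain Nim pile of size 15, so its Grundy value is 15.
Grundy values for pile C (subtraction set {1, 3}):
k:     0  1  2  3  4
g(k):  0  1  0  1  0
So g(4) = 0.
By the Sprague-Grundy theorem, the Grundy value of a sum of independent games is the XOR of the component values.
Combined value = 0 XOR 15 XOR 0 = 15.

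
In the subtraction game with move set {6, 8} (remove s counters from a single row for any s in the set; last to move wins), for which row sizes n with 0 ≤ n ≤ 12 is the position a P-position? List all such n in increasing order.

0, 1, 2, 3, 4, 5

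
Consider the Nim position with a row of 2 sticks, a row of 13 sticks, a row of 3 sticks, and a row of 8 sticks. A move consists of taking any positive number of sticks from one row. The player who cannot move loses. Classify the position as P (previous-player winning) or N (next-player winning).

Nim-sum: 2 XOR 13 XOR 3 XOR 8 = 4.
The nim-sum is 4 ≠ 0, so this is an N-position: the player to move can win.

N-position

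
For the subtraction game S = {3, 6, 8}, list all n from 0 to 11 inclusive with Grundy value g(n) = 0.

0, 1, 2, 11

Build the Grundy sequence with g(k) = mex{g(k−s) : s ∈ {3, 6, 8}, s ≤ k}:
g(0) = mex{} = 0
g(1) = mex{} = 0
g(2) = mex{} = 0
g(3) = mex{0} = 1
g(4) = mex{0} = 1
g(5) = mex{0} = 1
g(6) = mex{0,1} = 2
g(7) = mex{0,1} = 2
g(8) = mex{0,1} = 2
g(9) = mex{0,1,2} = 3
g(10) = mex{0,1,2} = 3
g(11) = mex{1,2} = 0
The P-positions (g = 0) in 0..11 are 0, 1, 2, 11.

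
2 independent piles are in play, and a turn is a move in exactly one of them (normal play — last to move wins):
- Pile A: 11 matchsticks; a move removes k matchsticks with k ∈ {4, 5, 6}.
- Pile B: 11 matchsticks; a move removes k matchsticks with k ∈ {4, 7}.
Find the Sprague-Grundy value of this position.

0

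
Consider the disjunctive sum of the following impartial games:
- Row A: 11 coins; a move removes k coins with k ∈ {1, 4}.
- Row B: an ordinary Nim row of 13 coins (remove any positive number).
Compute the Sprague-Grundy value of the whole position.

Build the Grundy sequence for row A with g(k) = mex{g(k−s) : s ∈ {1, 4}, s ≤ k}:
g(0) = mex{} = 0
g(1) = mex{0} = 1
g(2) = mex{1} = 0
g(3) = mex{0} = 1
g(4) = mex{0,1} = 2
g(5) = mex{1,2} = 0
g(6) = mex{0} = 1
g(7) = mex{1} = 0
g(8) = mex{0,2} = 1
g(9) = mex{0,1} = 2
g(10) = mex{1,2} = 0
g(11) = mex{0} = 1
So g(11) = 1.
Row B is a plain Nim row of size 13, so its Grundy value is 13.
The value of a disjunctive sum is the nim-sum of the parts.
Combined value = 1 XOR 13 = 12.

12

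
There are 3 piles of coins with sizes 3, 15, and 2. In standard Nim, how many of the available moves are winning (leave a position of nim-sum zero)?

In binary:
  0011  (3)
  1111  (15)
  0010  (2)
  ----
  1110  (14)
The overall nim-sum is X = 14. A pile of size p has a winning move iff p XOR X < p (reduce it to p XOR X).
  3: 3 XOR 14 = 13 ≥ 3 — no move.
  15: 15 XOR 14 = 1 < 15 — winning move (to 1).
  2: 2 XOR 14 = 12 ≥ 2 — no move.
That gives 1 winning move.

1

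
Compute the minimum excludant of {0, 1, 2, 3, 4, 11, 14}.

The values 0, 1, 2, 3, 4 are all present; 5 is the first non-negative integer missing from the set.

5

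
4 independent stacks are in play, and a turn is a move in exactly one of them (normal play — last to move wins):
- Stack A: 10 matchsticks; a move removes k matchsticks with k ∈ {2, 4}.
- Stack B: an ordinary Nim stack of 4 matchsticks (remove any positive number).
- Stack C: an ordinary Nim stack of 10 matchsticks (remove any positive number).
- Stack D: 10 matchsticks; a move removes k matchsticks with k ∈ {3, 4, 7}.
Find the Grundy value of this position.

12

Build the Grundy sequence for stack A with g(k) = mex{g(k−s) : s ∈ {2, 4}, s ≤ k}:
g(0) = mex{} = 0
g(1) = mex{} = 0
g(2) = mex{0} = 1
g(3) = mex{0} = 1
g(4) = mex{0,1} = 2
g(5) = mex{0,1} = 2
g(6) = mex{1,2} = 0
g(7) = mex{1,2} = 0
g(8) = mex{0,2} = 1
g(9) = mex{0,2} = 1
g(10) = mex{0,1} = 2
So g(10) = 2.
Stack B is a plain Nim stack of size 4, so its Grundy value is 4.
Stack C is a plain Nim stack of size 10, so its Grundy value is 10.
Build the Grundy sequence for stack D with g(k) = mex{g(k−s) : s ∈ {3, 4, 7}, s ≤ k}:
k:     0  1  2  3  4  5  6  7  8  9 10
g(k):  0  0  0  1  1  1  2  2  2  3  0
So g(10) = 0.
By the Sprague-Grundy theorem, the Grundy value of a sum of independent games is the XOR of the component values.
Combined value = 2 ⊕ 4 ⊕ 10 ⊕ 0 = 12.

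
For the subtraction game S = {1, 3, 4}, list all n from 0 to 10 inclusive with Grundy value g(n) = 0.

0, 2, 7, 9

Build the Grundy sequence with g(k) = mex{g(k−s) : s ∈ {1, 3, 4}, s ≤ k}:
g(0) = mex{} = 0
g(1) = mex{0} = 1
g(2) = mex{1} = 0
g(3) = mex{0} = 1
g(4) = mex{0,1} = 2
g(5) = mex{0,1,2} = 3
g(6) = mex{0,1,3} = 2
g(7) = mex{1,2} = 0
g(8) = mex{0,2,3} = 1
g(9) = mex{1,2,3} = 0
g(10) = mex{0,2} = 1
The P-positions (g = 0) in 0..10 are 0, 2, 7, 9.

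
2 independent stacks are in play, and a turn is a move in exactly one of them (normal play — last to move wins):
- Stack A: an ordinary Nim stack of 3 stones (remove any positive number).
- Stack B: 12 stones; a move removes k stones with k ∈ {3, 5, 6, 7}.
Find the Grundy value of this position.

3

Stack A is a plain Nim stack of size 3, so its Grundy value is 3.
Build the Grundy sequence for stack B with g(k) = mex{g(k−s) : s ∈ {3, 5, 6, 7}, s ≤ k}:
k:     0  1  2  3  4  5  6  7  8  9 10 11 12
g(k):  0  0  0  1  1  1  2  2  2  3  0  0  0
So g(12) = 0.
The value of a disjunctive sum is the nim-sum of the parts.
Combined value = 3 ⊕ 0 = 3.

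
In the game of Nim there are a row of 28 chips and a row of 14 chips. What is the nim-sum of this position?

18

Nim-sum: 28 XOR 14 = 18.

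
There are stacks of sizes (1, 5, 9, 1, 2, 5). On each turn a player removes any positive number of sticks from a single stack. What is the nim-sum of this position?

11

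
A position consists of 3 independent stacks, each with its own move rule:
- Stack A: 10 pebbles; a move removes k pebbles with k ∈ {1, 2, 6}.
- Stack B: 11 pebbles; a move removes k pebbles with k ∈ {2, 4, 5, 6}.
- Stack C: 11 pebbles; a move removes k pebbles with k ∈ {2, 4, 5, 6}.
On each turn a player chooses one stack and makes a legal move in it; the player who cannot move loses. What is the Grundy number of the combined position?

0

For stack A, compute g(0), g(1), … with moves {1, 2, 6}:
g(0) = mex{} = 0
g(1) = mex{0} = 1
g(2) = mex{0,1} = 2
g(3) = mex{1,2} = 0
g(4) = mex{0,2} = 1
g(5) = mex{0,1} = 2
g(6) = mex{0,1,2} = 3
g(7) = mex{1,2,3} = 0
g(8) = mex{0,2,3} = 1
g(9) = mex{0,1} = 2
g(10) = mex{1,2} = 0
So g(10) = 0.
Build the Grundy sequence for stack B with g(k) = mex{g(k−s) : s ∈ {2, 4, 5, 6}, s ≤ k}:
k:     0  1  2  3  4  5  6  7  8  9 10 11
g(k):  0  0  1  1  2  2  3  3  0  0  1  1
So g(11) = 1.
Grundy values for stack C (subtraction set {2, 4, 5, 6}):
k:     0  1  2  3  4  5  6  7  8  9 10 11
g(k):  0  0  1  1  2  2  3  3  0  0  1  1
So g(11) = 1.
The value of a disjunctive sum is the nim-sum of the parts.
Combined value = 0 ⊕ 1 ⊕ 1 = 0.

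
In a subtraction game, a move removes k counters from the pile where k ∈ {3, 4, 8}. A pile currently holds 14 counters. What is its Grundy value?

Build the Grundy sequence with g(k) = mex{g(k−s) : s ∈ {3, 4, 8}, s ≤ k}:
k:     0  1  2  3  4  5  6  7  8  9 10 11 12 13 14
g(k):  0  0  0  1  1  1  2  0  2  3  1  3  0  0  0
So g(14) = 0.

0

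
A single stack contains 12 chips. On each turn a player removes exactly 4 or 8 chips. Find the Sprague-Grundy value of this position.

0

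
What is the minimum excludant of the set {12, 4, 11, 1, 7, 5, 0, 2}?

The values 0, 1, 2 are all present; 3 is the first non-negative integer missing from the set.

3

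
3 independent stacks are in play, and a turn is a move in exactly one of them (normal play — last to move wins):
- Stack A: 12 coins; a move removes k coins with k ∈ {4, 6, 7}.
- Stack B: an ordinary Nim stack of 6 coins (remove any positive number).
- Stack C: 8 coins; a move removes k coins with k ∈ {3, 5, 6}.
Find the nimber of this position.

4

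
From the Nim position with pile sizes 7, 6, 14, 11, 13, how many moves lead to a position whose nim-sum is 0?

3

Nim-sum: 7 ^ 6 ^ 14 ^ 11 ^ 13 = 9.
The overall nim-sum is X = 9. A pile of size p has a winning move iff p XOR X < p (reduce it to p XOR X).
  7: 7 XOR 9 = 14 ≥ 7 — no move.
  6: 6 XOR 9 = 15 ≥ 6 — no move.
  14: 14 XOR 9 = 7 < 14 — winning move (to 7).
  11: 11 XOR 9 = 2 < 11 — winning move (to 2).
  13: 13 XOR 9 = 4 < 13 — winning move (to 4).
That gives 3 winning moves.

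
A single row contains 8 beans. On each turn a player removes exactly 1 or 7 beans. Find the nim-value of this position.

0

Build the Grundy sequence with g(k) = mex{g(k−s) : s ∈ {1, 7}, s ≤ k}:
g(0) = mex{} = 0
g(1) = mex{0} = 1
g(2) = mex{1} = 0
g(3) = mex{0} = 1
g(4) = mex{1} = 0
g(5) = mex{0} = 1
g(6) = mex{1} = 0
g(7) = mex{0} = 1
g(8) = mex{1} = 0
So g(8) = 0.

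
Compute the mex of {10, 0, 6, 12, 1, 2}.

3

The values 0, 1, 2 are all present; 3 is the first non-negative integer missing from the set.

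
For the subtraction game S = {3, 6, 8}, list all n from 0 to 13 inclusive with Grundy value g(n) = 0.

0, 1, 2, 11, 12, 13

Compute g(0), g(1), … for moves {3, 6, 8}:
g(0) = mex{} = 0
g(1) = mex{} = 0
g(2) = mex{} = 0
g(3) = mex{0} = 1
g(4) = mex{0} = 1
g(5) = mex{0} = 1
g(6) = mex{0,1} = 2
g(7) = mex{0,1} = 2
g(8) = mex{0,1} = 2
g(9) = mex{0,1,2} = 3
g(10) = mex{0,1,2} = 3
g(11) = mex{1,2} = 0
g(12) = mex{1,2,3} = 0
g(13) = mex{1,2,3} = 0
The P-positions (g = 0) in 0..13 are 0, 1, 2, 11, 12, 13.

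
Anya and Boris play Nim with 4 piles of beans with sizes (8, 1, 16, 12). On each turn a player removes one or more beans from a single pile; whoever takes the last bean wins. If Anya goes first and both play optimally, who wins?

In binary:
  01000  (8)
  00001  (1)
  10000  (16)
  01100  (12)
  -----
  10101  (21)
The nim-sum is 21 ≠ 0, so this is an N-position: the player to move can win; Anya has a winning move.

Anya wins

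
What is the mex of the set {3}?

0 is not in the set, so the mex is 0.

0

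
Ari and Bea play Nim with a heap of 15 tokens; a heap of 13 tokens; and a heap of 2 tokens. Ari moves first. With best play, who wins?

Bea wins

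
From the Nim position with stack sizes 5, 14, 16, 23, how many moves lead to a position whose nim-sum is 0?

1

In binary:
  00101  (5)
  01110  (14)
  10000  (16)
  10111  (23)
  -----
  01100  (12)
The overall nim-sum is X = 12. A stack of size p has a winning move iff p XOR X < p (reduce it to p XOR X).
  5: 5 XOR 12 = 9 ≥ 5 — no move.
  14: 14 XOR 12 = 2 < 14 — winning move (to 2).
  16: 16 XOR 12 = 28 ≥ 16 — no move.
  23: 23 XOR 12 = 27 ≥ 23 — no move.
That gives 1 winning move.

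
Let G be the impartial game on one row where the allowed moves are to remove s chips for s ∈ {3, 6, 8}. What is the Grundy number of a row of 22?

0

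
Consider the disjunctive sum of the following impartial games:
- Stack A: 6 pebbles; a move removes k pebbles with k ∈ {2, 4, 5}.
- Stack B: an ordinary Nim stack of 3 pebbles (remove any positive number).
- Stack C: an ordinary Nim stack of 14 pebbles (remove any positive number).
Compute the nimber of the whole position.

For stack A, compute g(0), g(1), … with moves {2, 4, 5}:
k:     0  1  2  3  4  5  6
g(k):  0  0  1  1  2  2  3
So g(6) = 3.
Stack B is a plain Nim stack of size 3, so its Grundy value is 3.
Stack C is a plain Nim stack of size 14, so its Grundy value is 14.
By the Sprague-Grundy theorem, the Grundy value of a sum of independent games is the XOR of the component values.
Combined value = 3 ⊕ 3 ⊕ 14 = 14.

14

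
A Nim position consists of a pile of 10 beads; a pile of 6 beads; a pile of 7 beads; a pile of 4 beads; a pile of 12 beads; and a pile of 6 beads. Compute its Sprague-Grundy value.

Nim-sum: 10 XOR 6 XOR 7 XOR 4 XOR 12 XOR 6 = 5.

5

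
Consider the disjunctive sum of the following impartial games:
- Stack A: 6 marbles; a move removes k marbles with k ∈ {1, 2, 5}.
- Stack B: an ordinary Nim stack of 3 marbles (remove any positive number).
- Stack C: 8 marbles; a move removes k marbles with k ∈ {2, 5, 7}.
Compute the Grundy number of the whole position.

1

Grundy values for stack A (subtraction set {1, 2, 5}):
g(0) = mex{} = 0
g(1) = mex{0} = 1
g(2) = mex{0,1} = 2
g(3) = mex{1,2} = 0
g(4) = mex{0,2} = 1
g(5) = mex{0,1} = 2
g(6) = mex{1,2} = 0
So g(6) = 0.
Stack B is a plain Nim stack of size 3, so its Grundy value is 3.
Grundy values for stack C (subtraction set {2, 5, 7}):
g(0) = mex{} = 0
g(1) = mex{} = 0
g(2) = mex{0} = 1
g(3) = mex{0} = 1
g(4) = mex{1} = 0
g(5) = mex{0,1} = 2
g(6) = mex{0} = 1
g(7) = mex{0,1,2} = 3
g(8) = mex{0,1} = 2
So g(8) = 2.
The value of a disjunctive sum is the nim-sum of the parts.
Combined value = 0 XOR 3 XOR 2 = 1.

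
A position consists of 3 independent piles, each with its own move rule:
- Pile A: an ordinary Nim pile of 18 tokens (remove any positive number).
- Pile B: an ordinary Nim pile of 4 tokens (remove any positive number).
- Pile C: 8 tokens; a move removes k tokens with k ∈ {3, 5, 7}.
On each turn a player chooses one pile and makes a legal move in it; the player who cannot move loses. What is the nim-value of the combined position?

20

Pile A is a plain Nim pile of size 18, so its Grundy value is 18.
Pile B is a plain Nim pile of size 4, so its Grundy value is 4.
For pile C, compute g(0), g(1), … with moves {3, 5, 7}:
k:     0  1  2  3  4  5  6  7  8
g(k):  0  0  0  1  1  1  2  2  2
So g(8) = 2.
The value of a disjunctive sum is the nim-sum of the parts.
Combined value = 18 ⊕ 4 ⊕ 2 = 20.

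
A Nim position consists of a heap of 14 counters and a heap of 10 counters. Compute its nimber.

Write each in binary and XOR column by column:
  1110  (14)
  1010  (10)
  ----
  0100  (4)

4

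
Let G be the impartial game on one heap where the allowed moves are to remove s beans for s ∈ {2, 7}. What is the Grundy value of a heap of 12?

Build the Grundy sequence with g(k) = mex{g(k−s) : s ∈ {2, 7}, s ≤ k}:
k:     0  1  2  3  4  5  6  7  8  9 10 11 12
g(k):  0  0  1  1  0  0  1  1  2  0  0  1  1
So g(12) = 1.

1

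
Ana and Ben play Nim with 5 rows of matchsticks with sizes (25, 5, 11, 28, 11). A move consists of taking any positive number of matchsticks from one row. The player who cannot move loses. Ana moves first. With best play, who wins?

Ben wins

Nim-sum: 25 XOR 5 XOR 11 XOR 28 XOR 11 = 0.
The nim-sum is 0, so this is a P-position: the player to move is in a losing position under optimal play; Ana is about to move from it and so loses — Ben wins.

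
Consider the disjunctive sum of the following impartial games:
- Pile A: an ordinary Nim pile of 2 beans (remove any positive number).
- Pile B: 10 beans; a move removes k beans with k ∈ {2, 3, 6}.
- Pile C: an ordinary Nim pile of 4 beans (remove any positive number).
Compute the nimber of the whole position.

Pile A is a plain Nim pile of size 2, so its Grundy value is 2.
Grundy values for pile B (subtraction set {2, 3, 6}):
k:     0  1  2  3  4  5  6  7  8  9 10
g(k):  0  0  1  1  2  0  3  1  2  0  0
So g(10) = 0.
Pile C is a plain Nim pile of size 4, so its Grundy value is 4.
By the Sprague-Grundy theorem, the Grundy value of a sum of independent games is the XOR of the component values.
Combined value = 2 ⊕ 0 ⊕ 4 = 6.

6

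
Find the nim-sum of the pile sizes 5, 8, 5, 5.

Nim-sum: 5 ^ 8 ^ 5 ^ 5 = 13.

13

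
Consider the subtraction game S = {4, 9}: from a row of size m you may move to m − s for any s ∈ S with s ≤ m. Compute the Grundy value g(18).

Grundy values for subtraction set {4, 9}:
k:     0  1  2  3  4  5  6  7  8  9 10 11 12 13 14 15 16 17 18
g(k):  0  0  0  0  1  1  1  1  0  2  2  2  1  0  0  0  0  1  1
So g(18) = 1.

1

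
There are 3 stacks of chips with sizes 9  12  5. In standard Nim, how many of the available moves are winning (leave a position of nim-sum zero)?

0

In binary:
  1001  (9)
  1100  (12)
  0101  (5)
  ----
  0000  (0)
The nim-sum is already 0, so every move leaves a nonzero nim-sum — there are no winning moves.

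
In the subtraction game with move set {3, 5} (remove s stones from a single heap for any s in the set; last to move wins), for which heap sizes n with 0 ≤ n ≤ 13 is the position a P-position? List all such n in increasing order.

0, 1, 2, 8, 9, 10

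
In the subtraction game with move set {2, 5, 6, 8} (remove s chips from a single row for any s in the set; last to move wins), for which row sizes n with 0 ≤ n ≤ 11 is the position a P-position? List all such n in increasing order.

0, 1, 4, 11

Build the Grundy sequence with g(k) = mex{g(k−s) : s ∈ {2, 5, 6, 8}, s ≤ k}:
g(0) = mex{} = 0
g(1) = mex{} = 0
g(2) = mex{0} = 1
g(3) = mex{0} = 1
g(4) = mex{1} = 0
g(5) = mex{0,1} = 2
g(6) = mex{0} = 1
g(7) = mex{0,1,2} = 3
g(8) = mex{0,1} = 2
g(9) = mex{0,1,3} = 2
g(10) = mex{0,1,2} = 3
g(11) = mex{1,2} = 0
The P-positions (g = 0) in 0..11 are 0, 1, 4, 11.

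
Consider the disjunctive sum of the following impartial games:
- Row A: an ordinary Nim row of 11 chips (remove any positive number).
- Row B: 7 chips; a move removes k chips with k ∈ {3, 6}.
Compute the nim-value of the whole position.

Row A is a plain Nim row of size 11, so its Grundy value is 11.
Build the Grundy sequence for row B with g(k) = mex{g(k−s) : s ∈ {3, 6}, s ≤ k}:
k:     0  1  2  3  4  5  6  7
g(k):  0  0  0  1  1  1  2  2
So g(7) = 2.
The value of a disjunctive sum is the nim-sum of the parts.
Combined value = 11 XOR 2 = 9.

9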